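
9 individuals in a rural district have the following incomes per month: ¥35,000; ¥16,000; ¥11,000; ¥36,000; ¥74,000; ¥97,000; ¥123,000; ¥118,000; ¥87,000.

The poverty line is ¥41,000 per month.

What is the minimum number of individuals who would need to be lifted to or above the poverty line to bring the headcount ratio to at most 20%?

3

Currently q = 4 of N = 9 are below the line (H = 0.444).
A headcount ratio of at most 20% allows at most ⌊0.20 × 9⌋ = 1 poor individuals.
So at least 4 − 1 = 3 must be lifted.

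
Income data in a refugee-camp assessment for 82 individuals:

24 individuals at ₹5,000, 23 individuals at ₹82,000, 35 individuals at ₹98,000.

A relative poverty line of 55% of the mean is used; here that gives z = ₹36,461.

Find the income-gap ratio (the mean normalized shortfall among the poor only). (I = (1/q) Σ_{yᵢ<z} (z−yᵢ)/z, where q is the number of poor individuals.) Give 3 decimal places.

Incomes under z: 24×₹5,000 (q = 24 of N = 82).
Shortfall ratios (z−y)/z: 0.8629 (×24); sum = 20.708812.
I averages over the q = 24 poor units only: 20.708812 / 24 = 0.863.

0.863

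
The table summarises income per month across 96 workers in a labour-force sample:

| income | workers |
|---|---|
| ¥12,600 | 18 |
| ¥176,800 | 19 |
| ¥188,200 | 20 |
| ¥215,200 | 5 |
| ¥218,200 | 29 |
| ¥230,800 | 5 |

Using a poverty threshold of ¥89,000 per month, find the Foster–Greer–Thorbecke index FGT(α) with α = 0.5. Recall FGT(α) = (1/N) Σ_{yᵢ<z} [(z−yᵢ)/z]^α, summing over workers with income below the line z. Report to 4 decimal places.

Below the line: 18×¥12,600 (q = 18 of N = 96).
Normalized shortfalls: (89000−12600)/89000 = 0.8584 (×18).
Raised to α = 0.5: 0.92651 (×18).
Sum = 16.677240; FGT(0.5) = 16.677240 / 96 = 0.1737.

0.1737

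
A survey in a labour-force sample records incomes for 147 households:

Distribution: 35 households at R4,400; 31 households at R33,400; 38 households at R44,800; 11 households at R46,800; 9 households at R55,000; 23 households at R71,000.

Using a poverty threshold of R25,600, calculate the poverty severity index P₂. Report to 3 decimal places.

0.163

Incomes under z: 35×R4,400 (q = 35 of N = 147).
Relative gaps: (25600−4400)/25600 = 0.8281 (×35).
Squared: 0.6858 (×35).
Sum = 24.002686; P₂ = 24.002686 / 147 = 0.163.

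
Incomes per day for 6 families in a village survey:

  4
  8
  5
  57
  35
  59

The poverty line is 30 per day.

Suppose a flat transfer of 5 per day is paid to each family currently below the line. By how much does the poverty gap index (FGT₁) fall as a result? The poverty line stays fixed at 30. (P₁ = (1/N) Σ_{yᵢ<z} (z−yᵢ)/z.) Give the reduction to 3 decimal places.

0.083

Before: below the line — 4, 5, 8; poverty gap index (FGT₁) = 0.40556.
After the 5 transfer: below the line — 9, 10, 13; poverty gap index (FGT₁) = 0.32222.
Reduction = 0.40556 − 0.32222 = 0.083.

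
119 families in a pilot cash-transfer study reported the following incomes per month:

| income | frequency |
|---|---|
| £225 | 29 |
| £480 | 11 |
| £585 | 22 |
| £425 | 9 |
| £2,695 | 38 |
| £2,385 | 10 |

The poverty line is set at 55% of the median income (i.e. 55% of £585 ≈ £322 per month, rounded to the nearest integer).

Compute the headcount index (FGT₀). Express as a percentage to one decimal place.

29 of the 119 families have income below £322.
H = 29/119 = 24.4%.

24.4%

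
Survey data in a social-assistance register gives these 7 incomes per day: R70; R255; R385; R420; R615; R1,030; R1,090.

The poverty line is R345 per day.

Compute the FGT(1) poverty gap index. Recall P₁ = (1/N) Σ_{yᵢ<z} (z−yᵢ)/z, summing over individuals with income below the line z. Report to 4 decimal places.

0.1511

Below the line: R70, R255 (q = 2 of N = 7).
Relative gaps: (345−70)/345 = 0.7971; (345−255)/345 = 0.2609.
Σ = 1.057971. Dividing by the full population N = 7 gives P₁ = 0.1511.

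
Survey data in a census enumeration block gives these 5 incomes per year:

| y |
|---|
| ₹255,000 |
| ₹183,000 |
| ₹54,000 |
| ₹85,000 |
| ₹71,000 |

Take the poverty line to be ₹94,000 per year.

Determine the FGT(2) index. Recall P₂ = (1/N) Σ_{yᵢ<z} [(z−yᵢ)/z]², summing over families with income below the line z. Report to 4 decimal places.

0.0500

Below z: ₹54,000, ₹71,000, ₹85,000 (q = 3 of N = 5).
Normalized shortfalls: (94000−54000)/94000 = 0.4255; (94000−71000)/94000 = 0.2447; (94000−85000)/94000 = 0.0957.
Squared: 0.1811; 0.0599; 0.0092.
Sum = 0.250113; P₂ = 0.250113 / 5 = 0.0500.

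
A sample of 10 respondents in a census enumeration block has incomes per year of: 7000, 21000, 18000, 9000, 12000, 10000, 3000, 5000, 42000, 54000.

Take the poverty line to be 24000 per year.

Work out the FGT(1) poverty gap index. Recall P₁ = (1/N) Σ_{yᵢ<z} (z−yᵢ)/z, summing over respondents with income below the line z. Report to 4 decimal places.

0.4458

Incomes under z: 3000, 5000, 7000, 9000, 10000, 12000, 18000, 21000 (q = 8 of N = 10).
Normalized shortfalls: (24000−3000)/24000 = 0.8750; (24000−5000)/24000 = 0.7917; (24000−7000)/24000 = 0.7083; (24000−9000)/24000 = 0.6250; (24000−10000)/24000 = 0.5833; (24000−12000)/24000 = 0.5000; (24000−18000)/24000 = 0.2500; (24000−21000)/24000 = 0.1250.
Sum of shortfalls = 4.458333; P₁ averages over all N: 4.458333 / 10 = 0.4458.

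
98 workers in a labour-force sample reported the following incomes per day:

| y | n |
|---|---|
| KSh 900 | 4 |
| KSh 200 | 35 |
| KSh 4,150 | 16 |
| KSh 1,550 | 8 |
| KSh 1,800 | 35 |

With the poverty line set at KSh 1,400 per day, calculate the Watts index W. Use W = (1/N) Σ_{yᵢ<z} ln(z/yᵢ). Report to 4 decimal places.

0.7130

Below z: 35×KSh 200, 4×KSh 900 (q = 39 of N = 98).
Log gaps: ln(1400/200) = 1.9459 (×35); ln(1400/900) = 0.4418 (×4).
W = 69.874186 / 98 = 0.7130.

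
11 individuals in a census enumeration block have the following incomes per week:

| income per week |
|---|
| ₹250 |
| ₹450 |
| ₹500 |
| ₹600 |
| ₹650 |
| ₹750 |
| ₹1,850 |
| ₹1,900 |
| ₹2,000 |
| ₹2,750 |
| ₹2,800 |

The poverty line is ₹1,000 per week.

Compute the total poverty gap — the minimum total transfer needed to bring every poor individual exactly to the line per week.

₹2,800

Below z: ₹250, ₹450, ₹500, ₹600, ₹650, ₹750 (q = 6 of N = 11).
Individual gaps: 1000−250 = 750; 1000−450 = 550; 1000−500 = 500; 1000−600 = 400; 1000−650 = 350; 1000−750 = 250.
Aggregate gap = ₹2,800.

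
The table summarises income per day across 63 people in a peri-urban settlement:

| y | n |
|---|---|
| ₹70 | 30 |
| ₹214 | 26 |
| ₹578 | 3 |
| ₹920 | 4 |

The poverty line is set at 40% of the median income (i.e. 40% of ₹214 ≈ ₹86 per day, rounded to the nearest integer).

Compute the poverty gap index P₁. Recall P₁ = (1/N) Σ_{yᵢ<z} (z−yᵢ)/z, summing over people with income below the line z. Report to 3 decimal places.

Incomes under z: 30×₹70 (q = 30 of N = 63).
Gap ratios (z−y)/z: (86−70)/86 = 0.1860 (×30).
Σ = 5.581395. Dividing by the full population N = 63 gives P₁ = 0.089.

0.089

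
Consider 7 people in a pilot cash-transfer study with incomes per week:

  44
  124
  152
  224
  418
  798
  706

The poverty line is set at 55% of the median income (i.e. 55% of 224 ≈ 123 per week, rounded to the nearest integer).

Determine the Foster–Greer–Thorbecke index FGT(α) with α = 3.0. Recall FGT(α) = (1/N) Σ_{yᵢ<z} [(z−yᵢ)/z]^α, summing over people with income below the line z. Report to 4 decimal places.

Incomes under z: 44 (q = 1 of N = 7).
Relative gaps: (123−44)/123 = 0.6423.
Raised to α = 3.0: 0.26495.
Sum = 0.264951; FGT(3.0) = 0.264951 / 7 = 0.0379.

0.0379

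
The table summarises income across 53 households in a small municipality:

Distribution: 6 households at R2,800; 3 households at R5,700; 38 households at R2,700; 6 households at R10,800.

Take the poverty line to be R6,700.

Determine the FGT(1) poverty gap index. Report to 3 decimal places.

0.502

Incomes under z: 38×R2,700, 6×R2,800, 3×R5,700 (q = 47 of N = 53).
Relative gaps: (6700−2700)/6700 = 0.5970 (×38); (6700−2800)/6700 = 0.5821 (×6); (6700−5700)/6700 = 0.1493 (×3).
Σ = 26.626866. Dividing by the full population N = 53 gives P₁ = 0.502.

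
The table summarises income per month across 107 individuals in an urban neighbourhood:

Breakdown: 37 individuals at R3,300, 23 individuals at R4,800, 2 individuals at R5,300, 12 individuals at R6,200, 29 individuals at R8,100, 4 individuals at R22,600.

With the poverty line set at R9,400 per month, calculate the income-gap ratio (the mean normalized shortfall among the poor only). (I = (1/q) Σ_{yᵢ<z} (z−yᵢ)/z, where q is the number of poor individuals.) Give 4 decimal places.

0.4295

Below the line: 37×R3,300, 23×R4,800, 2×R5,300, 12×R6,200, 29×R8,100 (q = 103 of N = 107).
Shortfall ratios (z−y)/z: 0.6489 (×37), 0.4894 (×23), 0.4362 (×2), 0.3404 (×12), 0.1383 (×29); sum = 44.234043.
The income-gap ratio divides by q (the poor only): 44.234043 / 103 = 0.4295.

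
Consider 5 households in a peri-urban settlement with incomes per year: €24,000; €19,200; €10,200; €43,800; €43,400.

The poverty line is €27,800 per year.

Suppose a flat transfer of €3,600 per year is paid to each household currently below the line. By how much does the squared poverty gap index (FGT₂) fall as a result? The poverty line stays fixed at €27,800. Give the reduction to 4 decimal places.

Before: below the line — €10,200, €19,200, €24,000; squared poverty gap index (FGT₂) = 0.103038.
After the €3,600 transfer: below the line — €13,800, €22,800, €27,600; squared poverty gap index (FGT₂) = 0.057202.
Reduction = 0.103038 − 0.057202 = 0.0458.

0.0458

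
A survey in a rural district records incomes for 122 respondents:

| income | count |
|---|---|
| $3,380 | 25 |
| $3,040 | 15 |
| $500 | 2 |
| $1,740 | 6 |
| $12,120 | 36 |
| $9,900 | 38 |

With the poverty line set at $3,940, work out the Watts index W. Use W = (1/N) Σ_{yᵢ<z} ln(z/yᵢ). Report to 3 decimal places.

Below the line: 2×$500, 6×$1,740, 15×$3,040, 25×$3,380 (q = 48 of N = 122).
Log shortfalls: ln(3940/500) = 2.0643 (×2); ln(3940/1740) = 0.8173 (×6); ln(3940/3040) = 0.2593 (×15); ln(3940/3380) = 0.1533 (×25).
W = 16.754903 / 122 = 0.137.

0.137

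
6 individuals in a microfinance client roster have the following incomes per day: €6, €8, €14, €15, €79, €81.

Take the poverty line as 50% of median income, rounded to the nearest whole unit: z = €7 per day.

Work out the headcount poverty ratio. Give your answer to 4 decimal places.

1 of the 6 individuals have income below €7.
H = 1/6 = 0.1667.

0.1667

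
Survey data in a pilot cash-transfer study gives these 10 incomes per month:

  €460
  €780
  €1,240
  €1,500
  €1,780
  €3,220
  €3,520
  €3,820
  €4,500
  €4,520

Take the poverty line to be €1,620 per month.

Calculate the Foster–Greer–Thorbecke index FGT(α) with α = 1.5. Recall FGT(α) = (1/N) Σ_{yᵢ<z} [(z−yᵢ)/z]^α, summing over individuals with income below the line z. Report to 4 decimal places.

0.1113

Incomes under z: €460, €780, €1,240, €1,500 (q = 4 of N = 10).
Shortfall ratios: (1620−460)/1620 = 0.7160; (1620−780)/1620 = 0.5185; (1620−1240)/1620 = 0.2346; (1620−1500)/1620 = 0.0741.
Raised to α = 1.5: 0.60592; 0.37338; 0.11361; 0.02016.
Sum = 1.113062; FGT(1.5) = 1.113062 / 10 = 0.1113.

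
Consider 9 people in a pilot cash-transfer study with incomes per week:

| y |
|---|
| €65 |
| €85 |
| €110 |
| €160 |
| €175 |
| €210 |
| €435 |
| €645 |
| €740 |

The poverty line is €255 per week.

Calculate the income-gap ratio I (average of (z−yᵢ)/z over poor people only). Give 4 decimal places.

Poor units: €65, €85, €110, €160, €175, €210 (q = 6 of N = 9).
Shortfall ratios (z−y)/z: 0.7451, 0.6667, 0.5686, 0.3725, 0.3137, 0.1765; sum = 2.843137.
The income-gap ratio divides by q (the poor only): 2.843137 / 6 = 0.4739.

0.4739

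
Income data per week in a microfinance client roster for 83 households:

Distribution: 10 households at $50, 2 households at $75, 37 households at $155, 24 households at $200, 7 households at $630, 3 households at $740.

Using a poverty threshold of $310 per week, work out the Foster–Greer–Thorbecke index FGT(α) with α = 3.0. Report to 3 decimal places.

0.150

Below z: 10×$50, 2×$75, 37×$155, 24×$200 (q = 73 of N = 83).
Gap ratios (z−y)/z: (310−50)/310 = 0.8387 (×10); (310−75)/310 = 0.7581 (×2); (310−155)/310 = 0.5000 (×37); (310−200)/310 = 0.3548 (×24).
Raised to α = 3.0: 0.58998 (×10); 0.43563 (×2); 0.12500 (×37); 0.04468 (×24).
Sum = 12.468300; FGT(3.0) = 12.468300 / 83 = 0.150.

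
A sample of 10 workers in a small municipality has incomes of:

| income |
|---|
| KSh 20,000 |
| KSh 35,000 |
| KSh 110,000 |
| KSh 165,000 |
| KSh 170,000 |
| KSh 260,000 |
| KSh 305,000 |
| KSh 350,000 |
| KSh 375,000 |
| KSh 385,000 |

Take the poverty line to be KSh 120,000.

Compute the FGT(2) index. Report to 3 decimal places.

0.120

Below z: KSh 20,000, KSh 35,000, KSh 110,000 (q = 3 of N = 10).
Shortfall ratios: (120000−20000)/120000 = 0.8333; (120000−35000)/120000 = 0.7083; (120000−110000)/120000 = 0.0833.
Squared: 0.6944; 0.5017; 0.0069.
Sum = 1.203125; P₂ = 1.203125 / 10 = 0.120.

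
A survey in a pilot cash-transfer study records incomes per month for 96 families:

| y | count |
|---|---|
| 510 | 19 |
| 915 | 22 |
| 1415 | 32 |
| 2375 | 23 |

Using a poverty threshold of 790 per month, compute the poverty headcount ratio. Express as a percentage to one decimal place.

19 of the 96 families have income below 790.
H = 19/96 = 19.8%.

19.8%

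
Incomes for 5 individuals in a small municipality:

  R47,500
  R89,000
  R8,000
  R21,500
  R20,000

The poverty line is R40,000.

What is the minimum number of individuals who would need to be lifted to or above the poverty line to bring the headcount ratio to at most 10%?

3

Currently q = 3 of N = 5 are below the line (H = 0.600).
A headcount ratio of at most 10% allows at most ⌊0.10 × 5⌋ = 0 poor individuals.
So at least 3 − 0 = 3 must be lifted.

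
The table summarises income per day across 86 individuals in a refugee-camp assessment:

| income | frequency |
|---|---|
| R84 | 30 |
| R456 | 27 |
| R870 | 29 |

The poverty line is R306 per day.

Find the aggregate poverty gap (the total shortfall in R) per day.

Incomes under z: 30×R84 (q = 30 of N = 86).
Individual gaps: 30×(306−84) = 6660.
Aggregate gap = R6,660.

R6,660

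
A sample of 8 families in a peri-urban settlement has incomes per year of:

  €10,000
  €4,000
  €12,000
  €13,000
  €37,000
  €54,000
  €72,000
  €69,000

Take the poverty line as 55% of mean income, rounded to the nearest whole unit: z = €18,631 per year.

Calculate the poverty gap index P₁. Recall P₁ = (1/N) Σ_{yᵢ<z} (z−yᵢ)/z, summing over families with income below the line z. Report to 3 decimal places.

0.238

Incomes under z: €4,000, €10,000, €12,000, €13,000 (q = 4 of N = 8).
Relative gaps: (18631−4000)/18631 = 0.7853; (18631−10000)/18631 = 0.4633; (18631−12000)/18631 = 0.3559; (18631−13000)/18631 = 0.3022.
Σ = 1.906715. Dividing by the full population N = 8 gives P₁ = 0.238.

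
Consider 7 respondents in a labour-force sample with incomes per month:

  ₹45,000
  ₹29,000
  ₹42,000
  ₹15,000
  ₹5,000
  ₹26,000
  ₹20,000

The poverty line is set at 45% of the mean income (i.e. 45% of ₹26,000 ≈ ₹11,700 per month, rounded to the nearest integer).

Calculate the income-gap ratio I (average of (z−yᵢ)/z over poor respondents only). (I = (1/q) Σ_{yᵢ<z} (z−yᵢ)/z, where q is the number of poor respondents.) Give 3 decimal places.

0.573

Below the line: ₹5,000 (q = 1 of N = 7).
Shortfall ratios (z−y)/z: 0.5726; sum = 0.572650.
The income-gap ratio divides by q (the poor only): 0.572650 / 1 = 0.573.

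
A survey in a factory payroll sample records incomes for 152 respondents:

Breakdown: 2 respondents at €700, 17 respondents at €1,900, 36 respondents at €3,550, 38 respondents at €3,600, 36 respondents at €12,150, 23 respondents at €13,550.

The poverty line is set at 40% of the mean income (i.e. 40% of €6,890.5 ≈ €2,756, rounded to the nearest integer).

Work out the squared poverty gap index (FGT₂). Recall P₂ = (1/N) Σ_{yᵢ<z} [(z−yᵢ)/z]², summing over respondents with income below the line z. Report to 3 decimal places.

0.018

Poor units: 2×€700, 17×€1,900 (q = 19 of N = 152).
Normalized shortfalls: (2756−700)/2756 = 0.7460 (×2); (2756−1900)/2756 = 0.3106 (×17).
Squared: 0.5565 (×2); 0.0965 (×17).
Sum = 2.753036; P₂ = 2.753036 / 152 = 0.018.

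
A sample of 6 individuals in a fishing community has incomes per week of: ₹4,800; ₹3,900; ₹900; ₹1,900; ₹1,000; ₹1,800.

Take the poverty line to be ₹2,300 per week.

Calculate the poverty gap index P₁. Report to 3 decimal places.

Incomes under z: ₹900, ₹1,000, ₹1,800, ₹1,900 (q = 4 of N = 6).
Relative gaps: (2300−900)/2300 = 0.6087; (2300−1000)/2300 = 0.5652; (2300−1800)/2300 = 0.2174; (2300−1900)/2300 = 0.1739.
Sum of shortfalls = 1.565217; P₁ averages over all N: 1.565217 / 6 = 0.261.

0.261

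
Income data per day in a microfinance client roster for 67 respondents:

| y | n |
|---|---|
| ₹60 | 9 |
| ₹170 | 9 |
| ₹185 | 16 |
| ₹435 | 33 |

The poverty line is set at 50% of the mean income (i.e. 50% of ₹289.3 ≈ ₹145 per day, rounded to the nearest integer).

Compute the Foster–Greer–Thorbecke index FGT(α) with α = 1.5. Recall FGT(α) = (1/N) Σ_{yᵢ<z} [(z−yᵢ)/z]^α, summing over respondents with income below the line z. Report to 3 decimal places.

0.060

Incomes under z: 9×₹60 (q = 9 of N = 67).
Relative gaps: (145−60)/145 = 0.5862 (×9).
Raised to α = 1.5: 0.44882 (×9).
Sum = 4.039419; FGT(1.5) = 4.039419 / 67 = 0.060.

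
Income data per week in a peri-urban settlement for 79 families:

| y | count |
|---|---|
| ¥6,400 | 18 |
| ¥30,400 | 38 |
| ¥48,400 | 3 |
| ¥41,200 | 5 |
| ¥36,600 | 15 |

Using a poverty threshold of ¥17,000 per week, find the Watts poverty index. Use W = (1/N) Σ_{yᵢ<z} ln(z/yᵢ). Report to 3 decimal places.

0.223

Below z: 18×¥6,400 (q = 18 of N = 79).
ln(z/y) terms: ln(17000/6400) = 0.9769 (×18).
W = 17.584476 / 79 = 0.223.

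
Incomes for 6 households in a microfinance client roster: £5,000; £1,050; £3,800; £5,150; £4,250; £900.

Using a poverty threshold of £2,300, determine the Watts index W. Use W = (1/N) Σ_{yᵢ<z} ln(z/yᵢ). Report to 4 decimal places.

0.2871

Below the line: £900, £1,050 (q = 2 of N = 6).
Log shortfalls: ln(2300/900) = 0.9383; ln(2300/1050) = 0.7841.
W = 1.722389 / 6 = 0.2871.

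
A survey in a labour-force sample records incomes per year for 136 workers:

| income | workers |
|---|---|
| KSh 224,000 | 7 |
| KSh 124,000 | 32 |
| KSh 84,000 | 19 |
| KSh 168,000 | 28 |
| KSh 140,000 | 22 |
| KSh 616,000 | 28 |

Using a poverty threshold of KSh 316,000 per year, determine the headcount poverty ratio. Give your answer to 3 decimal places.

0.794

108 of the 136 workers have income below KSh 316,000.
H = 108/136 = 0.794.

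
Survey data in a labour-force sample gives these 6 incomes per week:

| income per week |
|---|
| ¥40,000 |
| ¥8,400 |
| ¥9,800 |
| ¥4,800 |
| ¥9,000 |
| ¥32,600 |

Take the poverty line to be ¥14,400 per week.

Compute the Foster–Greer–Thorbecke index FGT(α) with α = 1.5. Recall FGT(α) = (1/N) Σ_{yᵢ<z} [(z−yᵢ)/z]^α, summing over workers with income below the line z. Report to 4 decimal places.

Below the line: ¥4,800, ¥8,400, ¥9,000, ¥9,800 (q = 4 of N = 6).
Relative gaps: (14400−4800)/14400 = 0.6667; (14400−8400)/14400 = 0.4167; (14400−9000)/14400 = 0.3750; (14400−9800)/14400 = 0.3194.
Raised to α = 1.5: 0.54433; 0.26896; 0.22964; 0.18055.
Sum = 1.223476; FGT(1.5) = 1.223476 / 6 = 0.2039.

0.2039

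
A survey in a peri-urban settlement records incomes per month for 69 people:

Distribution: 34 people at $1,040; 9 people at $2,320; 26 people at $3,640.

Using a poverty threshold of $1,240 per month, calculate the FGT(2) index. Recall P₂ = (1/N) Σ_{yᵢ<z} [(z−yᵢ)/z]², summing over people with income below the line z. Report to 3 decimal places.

0.013

Incomes under z: 34×$1,040 (q = 34 of N = 69).
Relative gaps: (1240−1040)/1240 = 0.1613 (×34).
Squared: 0.0260 (×34).
Sum = 0.884495; P₂ = 0.884495 / 69 = 0.013.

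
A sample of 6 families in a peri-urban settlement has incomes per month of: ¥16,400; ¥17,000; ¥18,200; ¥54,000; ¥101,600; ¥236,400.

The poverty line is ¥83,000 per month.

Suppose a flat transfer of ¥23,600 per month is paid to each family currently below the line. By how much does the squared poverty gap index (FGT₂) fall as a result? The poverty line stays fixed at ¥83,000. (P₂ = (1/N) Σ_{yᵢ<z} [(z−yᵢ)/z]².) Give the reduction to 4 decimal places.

0.2046

Before: below the line — ¥16,400, ¥17,000, ¥18,200, ¥54,000; squared poverty gap index (FGT₂) = 0.334630.
After the ¥23,600 transfer: below the line — ¥40,000, ¥40,600, ¥41,800, ¥77,600; squared poverty gap index (FGT₂) = 0.129999.
Reduction = 0.334630 − 0.129999 = 0.2046.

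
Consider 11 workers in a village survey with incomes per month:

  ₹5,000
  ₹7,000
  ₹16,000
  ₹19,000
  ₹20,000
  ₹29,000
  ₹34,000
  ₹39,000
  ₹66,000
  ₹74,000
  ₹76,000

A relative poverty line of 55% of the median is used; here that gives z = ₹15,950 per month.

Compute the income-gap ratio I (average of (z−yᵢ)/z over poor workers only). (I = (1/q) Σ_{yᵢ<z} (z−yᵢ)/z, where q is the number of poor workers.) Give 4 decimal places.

Incomes under z: ₹5,000, ₹7,000 (q = 2 of N = 11).
Relative gaps: 0.6865, 0.5611; sum = 1.247649.
I averages over the q = 2 poor units only: 1.247649 / 2 = 0.6238.

0.6238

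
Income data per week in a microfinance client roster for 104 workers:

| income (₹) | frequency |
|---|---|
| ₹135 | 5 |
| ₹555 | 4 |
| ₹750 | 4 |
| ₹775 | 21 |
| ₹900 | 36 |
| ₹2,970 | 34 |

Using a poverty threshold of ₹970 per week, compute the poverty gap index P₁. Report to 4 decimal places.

Incomes under z: 5×₹135, 4×₹555, 4×₹750, 21×₹775, 36×₹900 (q = 70 of N = 104).
Shortfall ratios: (970−135)/970 = 0.8608 (×5); (970−555)/970 = 0.4278 (×4); (970−750)/970 = 0.2268 (×4); (970−775)/970 = 0.2010 (×21); (970−900)/970 = 0.0722 (×36).
Σ = 13.742268. Dividing by the full population N = 104 gives P₁ = 0.1321.

0.1321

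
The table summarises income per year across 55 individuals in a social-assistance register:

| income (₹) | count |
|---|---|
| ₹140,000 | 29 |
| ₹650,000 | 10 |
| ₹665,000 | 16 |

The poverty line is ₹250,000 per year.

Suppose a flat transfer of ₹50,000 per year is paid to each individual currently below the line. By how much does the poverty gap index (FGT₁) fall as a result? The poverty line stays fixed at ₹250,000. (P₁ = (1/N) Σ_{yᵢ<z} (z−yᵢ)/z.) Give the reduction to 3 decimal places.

0.105

Before: below the line — 29×₹140,000; poverty gap index (FGT₁) = 0.23200.
After the ₹50,000 transfer: below the line — 29×₹190,000; poverty gap index (FGT₁) = 0.12655.
Reduction = 0.23200 − 0.12655 = 0.105.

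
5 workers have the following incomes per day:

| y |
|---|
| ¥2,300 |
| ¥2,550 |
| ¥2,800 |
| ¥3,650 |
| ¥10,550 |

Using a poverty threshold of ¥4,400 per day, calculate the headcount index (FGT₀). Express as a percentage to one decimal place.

80.0%

4 of the 5 workers have income below ¥4,400.
H = 4/5 = 80.0%.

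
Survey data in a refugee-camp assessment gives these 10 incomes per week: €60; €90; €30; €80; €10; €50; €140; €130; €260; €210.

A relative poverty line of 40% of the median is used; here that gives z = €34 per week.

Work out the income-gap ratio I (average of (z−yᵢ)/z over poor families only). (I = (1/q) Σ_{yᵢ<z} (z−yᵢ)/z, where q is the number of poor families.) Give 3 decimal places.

Below the line: €10, €30 (q = 2 of N = 10).
Shortfall ratios (z−y)/z: 0.7059, 0.1176; sum = 0.823529.
I averages over the q = 2 poor units only: 0.823529 / 2 = 0.412.

0.412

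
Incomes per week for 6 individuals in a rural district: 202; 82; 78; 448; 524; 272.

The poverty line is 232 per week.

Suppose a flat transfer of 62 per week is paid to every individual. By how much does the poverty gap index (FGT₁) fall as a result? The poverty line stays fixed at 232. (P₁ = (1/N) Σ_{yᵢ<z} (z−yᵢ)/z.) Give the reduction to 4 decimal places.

0.1106

Before: below the line — 78, 82, 202; poverty gap index (FGT₁) = 0.239943.
After the 62 transfer: below the line — 140, 144; poverty gap index (FGT₁) = 0.129310.
Reduction = 0.239943 − 0.129310 = 0.1106.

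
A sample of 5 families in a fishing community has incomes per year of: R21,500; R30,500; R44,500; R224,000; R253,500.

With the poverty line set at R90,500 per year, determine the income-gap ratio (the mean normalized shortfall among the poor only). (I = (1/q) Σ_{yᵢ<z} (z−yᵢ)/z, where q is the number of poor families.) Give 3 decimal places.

0.645

Poor units: R21,500, R30,500, R44,500 (q = 3 of N = 5).
Relative gaps: 0.7624, 0.6630, 0.5083; sum = 1.933702.
The income-gap ratio divides by q (the poor only): 1.933702 / 3 = 0.645.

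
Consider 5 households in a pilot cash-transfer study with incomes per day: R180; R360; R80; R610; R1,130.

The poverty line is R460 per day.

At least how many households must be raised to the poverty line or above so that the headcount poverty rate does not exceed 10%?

3

3 of the 5 households are poor, so H = 3/5 = 0.600.
A headcount ratio of at most 10% allows at most ⌊0.10 × 5⌋ = 0 poor households.
So at least 3 − 0 = 3 must be lifted.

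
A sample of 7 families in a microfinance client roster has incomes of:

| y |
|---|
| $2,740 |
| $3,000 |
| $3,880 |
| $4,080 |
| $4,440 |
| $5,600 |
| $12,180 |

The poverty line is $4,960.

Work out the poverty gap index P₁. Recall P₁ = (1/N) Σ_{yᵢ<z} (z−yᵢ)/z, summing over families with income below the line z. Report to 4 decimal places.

Below z: $2,740, $3,000, $3,880, $4,080, $4,440 (q = 5 of N = 7).
Relative gaps: (4960−2740)/4960 = 0.4476; (4960−3000)/4960 = 0.3952; (4960−3880)/4960 = 0.2177; (4960−4080)/4960 = 0.1774; (4960−4440)/4960 = 0.1048.
Σ = 1.342742. Dividing by the full population N = 7 gives P₁ = 0.1918.

0.1918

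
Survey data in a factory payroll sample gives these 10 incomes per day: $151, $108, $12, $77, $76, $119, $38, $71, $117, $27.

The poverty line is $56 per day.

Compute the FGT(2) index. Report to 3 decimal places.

Below the line: $12, $27, $38 (q = 3 of N = 10).
Normalized shortfalls: (56−12)/56 = 0.7857; (56−27)/56 = 0.5179; (56−38)/56 = 0.3214.
Squared: 0.6173; 0.2682; 0.1033.
Sum = 0.988839; P₂ = 0.988839 / 10 = 0.099.

0.099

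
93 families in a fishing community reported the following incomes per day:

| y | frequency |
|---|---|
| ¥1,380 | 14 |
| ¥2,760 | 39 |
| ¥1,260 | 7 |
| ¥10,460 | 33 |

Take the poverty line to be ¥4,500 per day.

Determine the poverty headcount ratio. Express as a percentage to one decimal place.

64.5%

60 of the 93 families have income below ¥4,500.
H = 60/93 = 64.5%.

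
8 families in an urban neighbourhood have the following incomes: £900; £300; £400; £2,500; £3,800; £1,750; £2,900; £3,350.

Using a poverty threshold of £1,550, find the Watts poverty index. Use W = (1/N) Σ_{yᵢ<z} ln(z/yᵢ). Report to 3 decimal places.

0.443

Below z: £300, £400, £900 (q = 3 of N = 8).
ln(z/y) terms: ln(1550/300) = 1.6422; ln(1550/400) = 1.3545; ln(1550/900) = 0.5436.
W = 3.540389 / 8 = 0.443.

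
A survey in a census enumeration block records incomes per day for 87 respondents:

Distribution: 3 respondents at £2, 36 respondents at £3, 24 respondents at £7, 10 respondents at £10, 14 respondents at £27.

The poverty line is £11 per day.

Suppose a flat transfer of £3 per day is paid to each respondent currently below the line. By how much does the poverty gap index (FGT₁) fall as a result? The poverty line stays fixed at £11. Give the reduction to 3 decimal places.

Before: below the line — 3×£2, 36×£3, 24×£7, 10×£10; poverty gap index (FGT₁) = 0.43992.
After the £3 transfer: below the line — 3×£5, 36×£6, 24×£10; poverty gap index (FGT₁) = 0.23197.
Reduction = 0.43992 − 0.23197 = 0.208.

0.208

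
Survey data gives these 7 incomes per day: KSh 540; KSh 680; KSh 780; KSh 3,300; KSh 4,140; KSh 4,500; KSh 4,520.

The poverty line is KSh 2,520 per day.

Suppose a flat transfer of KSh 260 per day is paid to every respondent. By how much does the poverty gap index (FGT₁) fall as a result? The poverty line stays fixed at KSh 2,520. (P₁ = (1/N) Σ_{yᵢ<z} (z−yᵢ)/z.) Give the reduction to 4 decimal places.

Before: below the line — KSh 540, KSh 680, KSh 780; poverty gap index (FGT₁) = 0.315193.
After the KSh 260 transfer: below the line — KSh 800, KSh 940, KSh 1,040; poverty gap index (FGT₁) = 0.270975.
Reduction = 0.315193 − 0.270975 = 0.0442.

0.0442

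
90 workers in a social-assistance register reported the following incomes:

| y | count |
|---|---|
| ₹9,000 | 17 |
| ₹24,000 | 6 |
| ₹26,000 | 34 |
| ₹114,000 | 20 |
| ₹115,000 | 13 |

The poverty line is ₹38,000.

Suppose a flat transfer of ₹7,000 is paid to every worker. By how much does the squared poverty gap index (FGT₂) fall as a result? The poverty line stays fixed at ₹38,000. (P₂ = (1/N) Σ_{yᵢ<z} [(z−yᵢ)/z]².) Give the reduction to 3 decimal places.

Before: below the line — 17×₹9,000, 6×₹24,000, 34×₹26,000; squared poverty gap index (FGT₂) = 0.15673.
After the ₹7,000 transfer: below the line — 17×₹16,000, 6×₹31,000, 34×₹33,000; squared poverty gap index (FGT₂) = 0.07211.
Reduction = 0.15673 − 0.07211 = 0.085.

0.085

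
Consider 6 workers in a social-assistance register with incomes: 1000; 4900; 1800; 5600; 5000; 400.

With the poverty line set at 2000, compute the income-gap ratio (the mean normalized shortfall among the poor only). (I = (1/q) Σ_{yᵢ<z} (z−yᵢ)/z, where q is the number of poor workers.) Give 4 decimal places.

Incomes under z: 400, 1000, 1800 (q = 3 of N = 6).
Relative gaps: 0.8000, 0.5000, 0.1000; sum = 1.400000.
I averages over the q = 3 poor units only: 1.400000 / 3 = 0.4667.

0.4667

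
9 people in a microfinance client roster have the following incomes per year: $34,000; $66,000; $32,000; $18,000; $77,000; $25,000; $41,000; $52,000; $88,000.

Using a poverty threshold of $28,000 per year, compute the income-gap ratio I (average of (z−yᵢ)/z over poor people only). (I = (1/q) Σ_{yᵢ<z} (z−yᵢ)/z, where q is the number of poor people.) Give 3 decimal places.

Below the line: $18,000, $25,000 (q = 2 of N = 9).
Relative gaps: 0.3571, 0.1071; sum = 0.464286.
I averages over the q = 2 poor units only: 0.464286 / 2 = 0.232.

0.232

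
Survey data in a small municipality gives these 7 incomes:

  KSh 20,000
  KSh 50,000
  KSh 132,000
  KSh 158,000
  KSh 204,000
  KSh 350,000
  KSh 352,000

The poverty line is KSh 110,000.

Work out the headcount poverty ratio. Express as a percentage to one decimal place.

28.6%

2 of the 7 families have income below KSh 110,000.
H = 2/7 = 28.6%.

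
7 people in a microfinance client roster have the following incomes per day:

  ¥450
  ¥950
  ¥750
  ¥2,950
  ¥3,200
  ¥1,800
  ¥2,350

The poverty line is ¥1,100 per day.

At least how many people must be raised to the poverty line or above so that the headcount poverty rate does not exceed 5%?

3

3 of the 7 people are poor, so H = 3/7 = 0.429.
A headcount ratio of at most 5% allows at most ⌊0.05 × 7⌋ = 0 poor people.
So at least 3 − 0 = 3 must be lifted.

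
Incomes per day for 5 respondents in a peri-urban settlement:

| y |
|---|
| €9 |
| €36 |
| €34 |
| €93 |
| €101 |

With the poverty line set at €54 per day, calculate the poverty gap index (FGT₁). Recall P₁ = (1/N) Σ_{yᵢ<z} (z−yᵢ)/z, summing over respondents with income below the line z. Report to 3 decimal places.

Incomes under z: €9, €34, €36 (q = 3 of N = 5).
Normalized shortfalls: (54−9)/54 = 0.8333; (54−34)/54 = 0.3704; (54−36)/54 = 0.3333.
Sum of shortfalls = 1.537037; P₁ averages over all N: 1.537037 / 5 = 0.307.

0.307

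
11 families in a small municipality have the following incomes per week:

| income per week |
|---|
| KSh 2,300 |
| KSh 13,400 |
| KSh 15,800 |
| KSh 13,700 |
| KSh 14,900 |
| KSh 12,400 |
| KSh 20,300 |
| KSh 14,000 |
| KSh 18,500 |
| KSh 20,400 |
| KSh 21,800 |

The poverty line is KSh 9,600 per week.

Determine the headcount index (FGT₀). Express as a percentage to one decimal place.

1 of the 11 families have income below KSh 9,600.
H = 1/11 = 9.1%.

9.1%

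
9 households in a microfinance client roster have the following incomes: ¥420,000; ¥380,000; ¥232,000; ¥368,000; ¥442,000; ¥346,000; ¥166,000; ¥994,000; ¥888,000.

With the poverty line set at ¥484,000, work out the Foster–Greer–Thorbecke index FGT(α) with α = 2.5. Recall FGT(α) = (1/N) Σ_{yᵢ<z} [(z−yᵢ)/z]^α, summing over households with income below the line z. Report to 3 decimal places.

Below the line: ¥166,000, ¥232,000, ¥346,000, ¥368,000, ¥380,000, ¥420,000, ¥442,000 (q = 7 of N = 9).
Gap ratios (z−y)/z: (484000−166000)/484000 = 0.6570; (484000−232000)/484000 = 0.5207; (484000−346000)/484000 = 0.2851; (484000−368000)/484000 = 0.2397; (484000−380000)/484000 = 0.2149; (484000−420000)/484000 = 0.1322; (484000−442000)/484000 = 0.0868.
Raised to α = 2.5: 0.34991; 0.19561; 0.04341; 0.02812; 0.02140; 0.00636; 0.00222.
Sum = 0.647027; FGT(2.5) = 0.647027 / 9 = 0.072.

0.072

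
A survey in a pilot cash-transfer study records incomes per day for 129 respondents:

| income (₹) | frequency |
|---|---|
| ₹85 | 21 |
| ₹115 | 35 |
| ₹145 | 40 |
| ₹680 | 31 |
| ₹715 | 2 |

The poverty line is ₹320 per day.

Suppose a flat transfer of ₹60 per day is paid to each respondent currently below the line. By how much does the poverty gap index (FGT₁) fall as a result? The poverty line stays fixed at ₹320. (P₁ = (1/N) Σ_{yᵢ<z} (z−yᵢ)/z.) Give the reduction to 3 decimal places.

Before: below the line — 21×₹85, 35×₹115, 40×₹145; poverty gap index (FGT₁) = 0.46294.
After the ₹60 transfer: below the line — 21×₹145, 35×₹175, 40×₹205; poverty gap index (FGT₁) = 0.32340.
Reduction = 0.46294 − 0.32340 = 0.140.

0.140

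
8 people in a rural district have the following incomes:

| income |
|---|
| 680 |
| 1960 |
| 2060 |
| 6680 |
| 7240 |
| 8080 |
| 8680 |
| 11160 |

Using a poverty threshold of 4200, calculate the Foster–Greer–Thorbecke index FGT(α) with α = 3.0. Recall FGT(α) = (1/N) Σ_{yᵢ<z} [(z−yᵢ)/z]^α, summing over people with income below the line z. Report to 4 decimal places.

Poor units: 680, 1960, 2060 (q = 3 of N = 8).
Normalized shortfalls: (4200−680)/4200 = 0.8381; (4200−1960)/4200 = 0.5333; (4200−2060)/4200 = 0.5095.
Raised to α = 3.0: 0.58868; 0.15170; 0.13228.
Sum = 0.872665; FGT(3.0) = 0.872665 / 8 = 0.1091.

0.1091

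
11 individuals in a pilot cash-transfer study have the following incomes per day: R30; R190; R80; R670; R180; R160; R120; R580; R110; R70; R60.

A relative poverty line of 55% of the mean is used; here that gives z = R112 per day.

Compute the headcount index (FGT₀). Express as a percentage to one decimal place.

5 of the 11 individuals have income below R112.
H = 5/11 = 45.5%.

45.5%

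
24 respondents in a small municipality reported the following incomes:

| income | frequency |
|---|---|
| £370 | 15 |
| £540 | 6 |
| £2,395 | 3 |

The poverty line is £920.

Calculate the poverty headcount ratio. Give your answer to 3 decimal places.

21 of the 24 respondents have income below £920.
H = 21/24 = 0.875.

0.875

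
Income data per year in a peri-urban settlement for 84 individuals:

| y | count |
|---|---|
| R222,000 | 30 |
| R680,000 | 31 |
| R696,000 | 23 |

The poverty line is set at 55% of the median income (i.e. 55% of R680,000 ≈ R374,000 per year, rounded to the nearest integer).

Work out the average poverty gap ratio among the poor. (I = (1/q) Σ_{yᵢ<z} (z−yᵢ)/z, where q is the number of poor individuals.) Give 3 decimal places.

0.406

Poor units: 30×R222,000 (q = 30 of N = 84).
Relative gaps: 0.4064 (×30); sum = 12.192513.
I averages over the q = 30 poor units only: 12.192513 / 30 = 0.406.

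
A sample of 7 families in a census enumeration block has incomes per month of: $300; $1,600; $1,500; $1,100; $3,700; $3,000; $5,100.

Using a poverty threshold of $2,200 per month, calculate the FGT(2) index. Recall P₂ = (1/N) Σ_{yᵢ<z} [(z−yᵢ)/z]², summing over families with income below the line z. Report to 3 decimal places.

Incomes under z: $300, $1,100, $1,500, $1,600 (q = 4 of N = 7).
Gap ratios (z−y)/z: (2200−300)/2200 = 0.8636; (2200−1100)/2200 = 0.5000; (2200−1500)/2200 = 0.3182; (2200−1600)/2200 = 0.2727.
Squared: 0.7459; 0.2500; 0.1012; 0.0744.
Sum = 1.171488; P₂ = 1.171488 / 7 = 0.167.

0.167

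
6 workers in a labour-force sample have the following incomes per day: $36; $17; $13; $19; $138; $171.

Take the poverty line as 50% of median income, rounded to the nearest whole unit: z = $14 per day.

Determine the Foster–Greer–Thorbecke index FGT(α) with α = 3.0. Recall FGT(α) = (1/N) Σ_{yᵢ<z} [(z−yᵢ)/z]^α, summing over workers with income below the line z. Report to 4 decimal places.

Below z: $13 (q = 1 of N = 6).
Normalized shortfalls: (14−13)/14 = 0.0714.
Raised to α = 3.0: 0.00036.
Sum = 0.000364; FGT(3.0) = 0.000364 / 6 = 0.0001.

0.0001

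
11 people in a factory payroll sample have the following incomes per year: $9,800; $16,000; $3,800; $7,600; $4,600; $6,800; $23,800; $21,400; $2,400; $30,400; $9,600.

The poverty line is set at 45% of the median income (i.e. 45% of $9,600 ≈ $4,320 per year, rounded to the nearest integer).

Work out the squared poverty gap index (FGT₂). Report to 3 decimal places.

0.019

Below z: $2,400, $3,800 (q = 2 of N = 11).
Gap ratios (z−y)/z: (4320−2400)/4320 = 0.4444; (4320−3800)/4320 = 0.1204.
Squared: 0.1975; 0.0145.
Sum = 0.212020; P₂ = 0.212020 / 11 = 0.019.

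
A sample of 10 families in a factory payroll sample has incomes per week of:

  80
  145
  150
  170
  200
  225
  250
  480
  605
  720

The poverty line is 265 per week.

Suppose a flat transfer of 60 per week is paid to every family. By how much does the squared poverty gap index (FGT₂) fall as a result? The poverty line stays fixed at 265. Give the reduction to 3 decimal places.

0.076

Before: below the line — 80, 145, 150, 170, 200, 225, 250; squared poverty gap index (FGT₂) = 0.10954.
After the 60 transfer: below the line — 140, 205, 210, 230, 260; squared poverty gap index (FGT₂) = 0.03346.
Reduction = 0.10954 − 0.03346 = 0.076.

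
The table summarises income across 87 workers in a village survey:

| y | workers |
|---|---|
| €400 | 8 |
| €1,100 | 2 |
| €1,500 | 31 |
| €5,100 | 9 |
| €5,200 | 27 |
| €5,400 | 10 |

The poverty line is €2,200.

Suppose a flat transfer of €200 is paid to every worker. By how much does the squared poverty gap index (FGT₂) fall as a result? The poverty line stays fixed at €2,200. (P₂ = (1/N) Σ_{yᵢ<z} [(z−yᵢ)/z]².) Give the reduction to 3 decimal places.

0.032

Before: below the line — 8×€400, 2×€1,100, 31×€1,500; squared poverty gap index (FGT₂) = 0.10338.
After the €200 transfer: below the line — 8×€600, 2×€1,300, 31×€1,700; squared poverty gap index (FGT₂) = 0.07089.
Reduction = 0.10338 − 0.07089 = 0.032.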